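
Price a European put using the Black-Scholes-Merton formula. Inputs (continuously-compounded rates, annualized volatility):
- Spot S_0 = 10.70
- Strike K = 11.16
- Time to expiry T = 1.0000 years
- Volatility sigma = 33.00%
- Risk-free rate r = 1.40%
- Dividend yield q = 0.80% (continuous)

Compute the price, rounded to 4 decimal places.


d1 = (ln(S/K) + (r - q + 0.5*sigma^2) * T) / (sigma * sqrt(T)) = 0.05562965
d2 = d1 - sigma * sqrt(T) = -0.27437035
exp(-rT) = 0.98609754; exp(-qT) = 0.99203191
P = K * exp(-rT) * N(-d2) - S_0 * exp(-qT) * N(-d1)
N(-d1) = 0.47781842; N(-d2) = 0.60809999
P = 11.1600 * 0.98609754 * 0.60809999 - 10.7000 * 0.99203191 * 0.47781842 = 1.6201

Answer: Price = 1.6201


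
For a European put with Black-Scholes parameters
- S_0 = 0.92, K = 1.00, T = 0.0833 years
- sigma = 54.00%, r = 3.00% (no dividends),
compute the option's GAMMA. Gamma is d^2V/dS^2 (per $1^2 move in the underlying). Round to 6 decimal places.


Answer: Gamma = 2.524454

Derivation:
d1 = -0.4410392855; d2 = -0.5968926782
phi(d1) = 0.3619691257; exp(-qT) = 1.0000000000; exp(-rT) = 0.9975041199
Gamma = exp(-qT) * phi(d1) / (S * sigma * sqrt(T)) = 1.0000000000 * 0.3619691257 / (0.9200 * 0.5400 * 0.2886173938) = 2.524454


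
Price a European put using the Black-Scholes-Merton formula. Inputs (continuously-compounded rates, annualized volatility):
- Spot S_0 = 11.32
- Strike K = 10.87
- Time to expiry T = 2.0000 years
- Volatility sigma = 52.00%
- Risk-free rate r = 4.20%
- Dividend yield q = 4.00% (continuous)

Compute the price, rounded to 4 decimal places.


Answer: Price = 2.7101

Derivation:
d1 = (ln(S/K) + (r - q + 0.5*sigma^2) * T) / (sigma * sqrt(T)) = 0.42829508
d2 = d1 - sigma * sqrt(T) = -0.30709597
exp(-rT) = 0.91943126; exp(-qT) = 0.92311635
P = K * exp(-rT) * N(-d2) - S_0 * exp(-qT) * N(-d1)
N(-d1) = 0.33421815; N(-d2) = 0.62061484
P = 10.8700 * 0.91943126 * 0.62061484 - 11.3200 * 0.92311635 * 0.33421815 = 2.7101


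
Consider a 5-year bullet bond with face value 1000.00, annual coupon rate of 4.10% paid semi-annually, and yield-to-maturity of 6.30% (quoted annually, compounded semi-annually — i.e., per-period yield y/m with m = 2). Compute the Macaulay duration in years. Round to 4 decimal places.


Coupon per period c = face * coupon_rate / m = 20.500000
Periods per year m = 2; per-period yield y/m = 0.031500
Number of cashflows N = 10
Cashflows (t years, CF_t, discount factor 1/(1+y/m)^(m*t), PV):
  t = 0.5000: CF_t = 20.500000, DF = 0.969462, PV = 19.873970
  t = 1.0000: CF_t = 20.500000, DF = 0.939856, PV = 19.267058
  t = 1.5000: CF_t = 20.500000, DF = 0.911155, PV = 18.678679
  t = 2.0000: CF_t = 20.500000, DF = 0.883330, PV = 18.108269
  t = 2.5000: CF_t = 20.500000, DF = 0.856355, PV = 17.555278
  t = 3.0000: CF_t = 20.500000, DF = 0.830204, PV = 17.019174
  t = 3.5000: CF_t = 20.500000, DF = 0.804851, PV = 16.499441
  t = 4.0000: CF_t = 20.500000, DF = 0.780272, PV = 15.995580
  t = 4.5000: CF_t = 20.500000, DF = 0.756444, PV = 15.507107
  t = 5.0000: CF_t = 1020.500000, DF = 0.733344, PV = 748.377438
Price P = sum_t PV_t = 906.881993
Macaulay numerator sum_t t * PV_t:
  t * PV_t at t = 0.5000: 9.936985
  t * PV_t at t = 1.0000: 19.267058
  t * PV_t at t = 1.5000: 28.018019
  t * PV_t at t = 2.0000: 36.216538
  t * PV_t at t = 2.5000: 43.888194
  t * PV_t at t = 3.0000: 51.057521
  t * PV_t at t = 3.5000: 57.748044
  t * PV_t at t = 4.0000: 63.982322
  t * PV_t at t = 4.5000: 69.781979
  t * PV_t at t = 5.0000: 3741.887190
Macaulay duration D = (sum_t t * PV_t) / P = 4121.783848 / 906.881993 = 4.545006

Answer: Macaulay duration = 4.5450 years


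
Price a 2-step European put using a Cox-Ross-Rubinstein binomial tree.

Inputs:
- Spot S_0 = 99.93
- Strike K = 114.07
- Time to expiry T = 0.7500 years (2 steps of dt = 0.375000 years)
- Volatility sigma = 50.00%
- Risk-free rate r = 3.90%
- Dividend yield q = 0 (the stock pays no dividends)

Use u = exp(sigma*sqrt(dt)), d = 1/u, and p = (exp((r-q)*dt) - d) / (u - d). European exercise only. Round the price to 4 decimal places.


Answer: Price = V(0,0) = 24.5345

Derivation:
dt = T/N = 0.375000
u = exp(sigma*sqrt(dt)) = 1.358235; d = 1/u = 0.736250
p = (exp((r-q)*dt) - d) / (u - d) = 0.447732
Discount per step: exp(-r*dt) = 0.985481
Stock lattice S(k, i) with i counting down-moves:
  k=0: S(0,0) = 99.9300
  k=1: S(1,0) = 135.7284; S(1,1) = 73.5734
  k=2: S(2,0) = 184.3512; S(2,1) = 99.9300; S(2,2) = 54.1684
Terminal payoffs V(N, i) = max(K - S_T, 0):
  V(2,0) = 0.000000; V(2,1) = 14.140000; V(2,2) = 59.901611
Backward induction: V(k, i) = exp(-r*dt) * [p * V(k+1, i) + (1-p) * V(k+1, i+1)].
  V(1,0) = exp(-r*dt) * [p*0.000000 + (1-p)*14.140000] = 7.695692
  V(1,1) = exp(-r*dt) * [p*14.140000 + (1-p)*59.901611] = 38.840453
  V(0,0) = exp(-r*dt) * [p*7.695692 + (1-p)*38.840453] = 24.534490


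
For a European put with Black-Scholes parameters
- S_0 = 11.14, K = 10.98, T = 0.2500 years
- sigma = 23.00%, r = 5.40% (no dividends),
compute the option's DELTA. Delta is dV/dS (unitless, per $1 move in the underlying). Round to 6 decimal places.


d1 = 0.3006895515; d2 = 0.1856895515
phi(d1) = 0.3813088370; exp(-qT) = 1.0000000000; exp(-rT) = 0.9865907163
N(-d1) = 0.3818256185
Delta = -exp(-qT) * N(-d1) = -1.0000000000 * 0.3818256185 = -0.381826

Answer: Delta = -0.381826


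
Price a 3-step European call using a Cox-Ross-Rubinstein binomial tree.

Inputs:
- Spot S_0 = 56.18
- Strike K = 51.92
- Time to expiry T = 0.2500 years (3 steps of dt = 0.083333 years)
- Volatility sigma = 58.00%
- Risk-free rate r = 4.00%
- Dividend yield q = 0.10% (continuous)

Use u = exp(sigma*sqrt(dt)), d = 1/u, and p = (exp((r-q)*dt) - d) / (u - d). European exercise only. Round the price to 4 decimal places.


dt = T/N = 0.083333
u = exp(sigma*sqrt(dt)) = 1.182264; d = 1/u = 0.845834
p = (exp((r-q)*dt) - d) / (u - d) = 0.467916
Discount per step: exp(-r*dt) = 0.996672
Stock lattice S(k, i) with i counting down-moves:
  k=0: S(0,0) = 56.1800
  k=1: S(1,0) = 66.4196; S(1,1) = 47.5190
  k=2: S(2,0) = 78.5255; S(2,1) = 56.1800; S(2,2) = 40.1932
  k=3: S(3,0) = 92.8380; S(3,1) = 66.4196; S(3,2) = 47.5190; S(3,3) = 33.9968
Terminal payoffs V(N, i) = max(S_T - K, 0):
  V(3,0) = 40.917955; V(3,1) = 14.499614; V(3,2) = 0.000000; V(3,3) = 0.000000
Backward induction: V(k, i) = exp(-r*dt) * [p * V(k+1, i) + (1-p) * V(k+1, i+1)].
  V(2,0) = exp(-r*dt) * [p*40.917955 + (1-p)*14.499614] = 26.771779
  V(2,1) = exp(-r*dt) * [p*14.499614 + (1-p)*0.000000] = 6.762018
  V(2,2) = exp(-r*dt) * [p*0.000000 + (1-p)*0.000000] = 0.000000
  V(1,0) = exp(-r*dt) * [p*26.771779 + (1-p)*6.762018] = 16.071237
  V(1,1) = exp(-r*dt) * [p*6.762018 + (1-p)*0.000000] = 3.153524
  V(0,0) = exp(-r*dt) * [p*16.071237 + (1-p)*3.153524] = 9.167315

Answer: Price = V(0,0) = 9.1673


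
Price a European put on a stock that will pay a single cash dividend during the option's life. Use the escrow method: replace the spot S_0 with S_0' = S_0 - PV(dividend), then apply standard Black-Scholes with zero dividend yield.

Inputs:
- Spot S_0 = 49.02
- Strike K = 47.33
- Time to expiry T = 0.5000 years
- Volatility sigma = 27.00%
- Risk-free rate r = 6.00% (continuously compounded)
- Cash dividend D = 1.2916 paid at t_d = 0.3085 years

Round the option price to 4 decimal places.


Answer: Price = 2.7252

Derivation:
PV(D) = D * exp(-r * t_d) = 1.2916 * 0.98166026 = 1.26791239
S_0' = S_0 - PV(D) = 49.0200 - 1.26791239 = 47.75208761
d1 = (ln(S_0'/K) + (r + sigma^2/2)*T) / (sigma*sqrt(T)) = 0.29909801
d2 = d1 - sigma*sqrt(T) = 0.10817918
exp(-rT) = 0.97044553
N(-d1) = 0.38243263; N(-d2) = 0.45692678
P = K * exp(-rT) * N(-d2) - S_0' * N(-d1) = 47.3300 * 0.97044553 * 0.45692678 - 47.75208761 * 0.38243263 = 2.7252


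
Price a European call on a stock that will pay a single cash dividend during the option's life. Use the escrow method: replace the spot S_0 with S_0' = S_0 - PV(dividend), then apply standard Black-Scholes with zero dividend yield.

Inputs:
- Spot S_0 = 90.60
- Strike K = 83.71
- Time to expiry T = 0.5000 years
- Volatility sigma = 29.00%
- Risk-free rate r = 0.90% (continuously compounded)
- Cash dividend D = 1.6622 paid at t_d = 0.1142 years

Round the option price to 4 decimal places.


PV(D) = D * exp(-r * t_d) = 1.6622 * 0.99897273 = 1.66049247
S_0' = S_0 - PV(D) = 90.6000 - 1.66049247 = 88.93950753
d1 = (ln(S_0'/K) + (r + sigma^2/2)*T) / (sigma*sqrt(T)) = 0.41998731
d2 = d1 - sigma*sqrt(T) = 0.21492634
exp(-rT) = 0.99551011
N(d1) = 0.66275264; N(d2) = 0.58508763
C = S_0' * N(d1) - K * exp(-rT) * N(d2) = 88.93950753 * 0.66275264 - 83.7100 * 0.99551011 * 0.58508763 = 10.1871

Answer: Price = 10.1871


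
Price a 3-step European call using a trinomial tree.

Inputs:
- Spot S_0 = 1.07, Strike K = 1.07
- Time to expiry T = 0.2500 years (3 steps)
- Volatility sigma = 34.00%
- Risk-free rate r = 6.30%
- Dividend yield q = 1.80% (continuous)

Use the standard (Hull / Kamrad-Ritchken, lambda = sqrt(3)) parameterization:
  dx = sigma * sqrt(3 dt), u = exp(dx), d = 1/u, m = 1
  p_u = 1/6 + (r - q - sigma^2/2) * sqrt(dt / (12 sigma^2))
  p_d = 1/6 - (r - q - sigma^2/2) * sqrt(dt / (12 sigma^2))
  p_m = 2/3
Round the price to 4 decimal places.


Answer: Price = V(0,0) = 0.0711

Derivation:
dt = T/N = 0.083333; dx = sigma*sqrt(3*dt) = 0.170000
u = exp(dx) = 1.185305; d = 1/u = 0.843665
p_u = 0.163529, p_m = 0.666667, p_d = 0.169804
Discount per step: exp(-r*dt) = 0.994764
Stock lattice S(k, j) with j the centered position index:
  k=0: S(0,+0) = 1.0700
  k=1: S(1,-1) = 0.9027; S(1,+0) = 1.0700; S(1,+1) = 1.2683
  k=2: S(2,-2) = 0.7616; S(2,-1) = 0.9027; S(2,+0) = 1.0700; S(2,+1) = 1.2683; S(2,+2) = 1.5033
  k=3: S(3,-3) = 0.6425; S(3,-2) = 0.7616; S(3,-1) = 0.9027; S(3,+0) = 1.0700; S(3,+1) = 1.2683; S(3,+2) = 1.5033; S(3,+3) = 1.7819
Terminal payoffs V(N, j) = max(S_T - K, 0):
  V(3,-3) = 0.000000; V(3,-2) = 0.000000; V(3,-1) = 0.000000; V(3,+0) = 0.000000; V(3,+1) = 0.198276; V(3,+2) = 0.433294; V(3,+3) = 0.711862
Backward induction: V(k, j) = exp(-r*dt) * [p_u * V(k+1, j+1) + p_m * V(k+1, j) + p_d * V(k+1, j-1)]
  V(2,-2) = exp(-r*dt) * [p_u*0.000000 + p_m*0.000000 + p_d*0.000000] = 0.000000
  V(2,-1) = exp(-r*dt) * [p_u*0.000000 + p_m*0.000000 + p_d*0.000000] = 0.000000
  V(2,+0) = exp(-r*dt) * [p_u*0.198276 + p_m*0.000000 + p_d*0.000000] = 0.032254
  V(2,+1) = exp(-r*dt) * [p_u*0.433294 + p_m*0.198276 + p_d*0.000000] = 0.201977
  V(2,+2) = exp(-r*dt) * [p_u*0.711862 + p_m*0.433294 + p_d*0.198276] = 0.436643
  V(1,-1) = exp(-r*dt) * [p_u*0.032254 + p_m*0.000000 + p_d*0.000000] = 0.005247
  V(1,+0) = exp(-r*dt) * [p_u*0.201977 + p_m*0.032254 + p_d*0.000000] = 0.054246
  V(1,+1) = exp(-r*dt) * [p_u*0.436643 + p_m*0.201977 + p_d*0.032254] = 0.210425
  V(0,+0) = exp(-r*dt) * [p_u*0.210425 + p_m*0.054246 + p_d*0.005247] = 0.071092


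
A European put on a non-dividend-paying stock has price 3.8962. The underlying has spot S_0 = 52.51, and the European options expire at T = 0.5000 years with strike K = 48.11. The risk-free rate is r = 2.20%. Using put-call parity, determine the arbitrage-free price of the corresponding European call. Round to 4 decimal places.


Answer: Call price = 8.8225

Derivation:
Put-call parity: C - P = S_0 * exp(-qT) - K * exp(-rT).
S_0 * exp(-qT) = 52.5100 * 1.00000000 = 52.51000000
K * exp(-rT) = 48.1100 * 0.98906028 = 47.58369001
C = P + S*exp(-qT) - K*exp(-rT)
C = 3.8962 + 52.51000000 - 47.58369001 = 8.8225


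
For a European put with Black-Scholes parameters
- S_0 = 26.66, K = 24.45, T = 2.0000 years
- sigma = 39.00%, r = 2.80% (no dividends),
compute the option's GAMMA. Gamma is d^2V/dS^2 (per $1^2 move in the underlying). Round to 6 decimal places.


d1 = 0.5341994083; d2 = -0.0173438810
phi(d1) = 0.3458939558; exp(-qT) = 1.0000000000; exp(-rT) = 0.9455391359
Gamma = exp(-qT) * phi(d1) / (S * sigma * sqrt(T)) = 1.0000000000 * 0.3458939558 / (26.6600 * 0.3900 * 1.4142135624) = 0.023524

Answer: Gamma = 0.023524


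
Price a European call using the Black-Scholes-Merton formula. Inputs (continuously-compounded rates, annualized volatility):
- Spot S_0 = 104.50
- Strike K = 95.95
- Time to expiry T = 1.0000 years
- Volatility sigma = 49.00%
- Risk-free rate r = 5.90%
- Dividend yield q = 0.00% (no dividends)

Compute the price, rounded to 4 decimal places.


d1 = (ln(S/K) + (r - q + 0.5*sigma^2) * T) / (sigma * sqrt(T)) = 0.53961194
d2 = d1 - sigma * sqrt(T) = 0.04961194
exp(-rT) = 0.94270677; exp(-qT) = 1.00000000
C = S_0 * exp(-qT) * N(d1) - K * exp(-rT) * N(d2)
N(d1) = 0.70526766; N(d2) = 0.51978418
C = 104.5000 * 1.00000000 * 0.70526766 - 95.9500 * 0.94270677 * 0.51978418 = 26.6846

Answer: Price = 26.6846


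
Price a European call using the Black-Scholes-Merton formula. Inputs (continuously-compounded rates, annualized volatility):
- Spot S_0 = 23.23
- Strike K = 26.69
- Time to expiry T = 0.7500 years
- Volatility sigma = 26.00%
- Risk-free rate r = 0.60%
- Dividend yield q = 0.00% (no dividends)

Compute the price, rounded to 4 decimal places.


d1 = (ln(S/K) + (r - q + 0.5*sigma^2) * T) / (sigma * sqrt(T)) = -0.48406120
d2 = d1 - sigma * sqrt(T) = -0.70922780
exp(-rT) = 0.99551011; exp(-qT) = 1.00000000
C = S_0 * exp(-qT) * N(d1) - K * exp(-rT) * N(d2)
N(d1) = 0.31417122; N(d2) = 0.23909156
C = 23.2300 * 1.00000000 * 0.31417122 - 26.6900 * 0.99551011 * 0.23909156 = 0.9455

Answer: Price = 0.9455


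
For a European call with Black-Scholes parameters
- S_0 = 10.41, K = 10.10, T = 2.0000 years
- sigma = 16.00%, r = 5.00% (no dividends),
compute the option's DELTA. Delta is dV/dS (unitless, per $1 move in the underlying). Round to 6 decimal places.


d1 = 0.6886842577; d2 = 0.4624100877
phi(d1) = 0.3147169749; exp(-qT) = 1.0000000000; exp(-rT) = 0.9048374180
N(d1) = 0.7544890075
Delta = exp(-qT) * N(d1) = 1.0000000000 * 0.7544890075 = 0.754489

Answer: Delta = 0.754489


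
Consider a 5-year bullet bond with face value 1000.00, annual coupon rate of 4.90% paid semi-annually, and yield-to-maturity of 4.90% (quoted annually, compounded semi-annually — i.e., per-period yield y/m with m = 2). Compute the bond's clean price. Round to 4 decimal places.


Coupon per period c = face * coupon_rate / m = 24.500000
Periods per year m = 2; per-period yield y/m = 0.024500
Number of cashflows N = 10
Cashflows (t years, CF_t, discount factor 1/(1+y/m)^(m*t), PV):
  t = 0.5000: CF_t = 24.500000, DF = 0.976086, PV = 23.914104
  t = 1.0000: CF_t = 24.500000, DF = 0.952744, PV = 23.342220
  t = 1.5000: CF_t = 24.500000, DF = 0.929960, PV = 22.784012
  t = 2.0000: CF_t = 24.500000, DF = 0.907721, PV = 22.239153
  t = 2.5000: CF_t = 24.500000, DF = 0.886013, PV = 21.707323
  t = 3.0000: CF_t = 24.500000, DF = 0.864825, PV = 21.188212
  t = 3.5000: CF_t = 24.500000, DF = 0.844143, PV = 20.681515
  t = 4.0000: CF_t = 24.500000, DF = 0.823957, PV = 20.186935
  t = 4.5000: CF_t = 24.500000, DF = 0.804252, PV = 19.704182
  t = 5.0000: CF_t = 1024.500000, DF = 0.785019, PV = 804.252344
Price P = sum_t PV_t = 1000.000000

Answer: Price = 1000.0000


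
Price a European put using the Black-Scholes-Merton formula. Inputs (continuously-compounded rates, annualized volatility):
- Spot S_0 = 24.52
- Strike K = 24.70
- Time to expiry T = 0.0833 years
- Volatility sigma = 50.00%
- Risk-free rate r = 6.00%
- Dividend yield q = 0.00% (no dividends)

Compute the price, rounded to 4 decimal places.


Answer: Price = 1.4407

Derivation:
d1 = (ln(S/K) + (r - q + 0.5*sigma^2) * T) / (sigma * sqrt(T)) = 0.05610450
d2 = d1 - sigma * sqrt(T) = -0.08820420
exp(-rT) = 0.99501447; exp(-qT) = 1.00000000
P = K * exp(-rT) * N(-d2) - S_0 * exp(-qT) * N(-d1)
N(-d1) = 0.47762928; N(-d2) = 0.53514281
P = 24.7000 * 0.99501447 * 0.53514281 - 24.5200 * 1.00000000 * 0.47762928 = 1.4407


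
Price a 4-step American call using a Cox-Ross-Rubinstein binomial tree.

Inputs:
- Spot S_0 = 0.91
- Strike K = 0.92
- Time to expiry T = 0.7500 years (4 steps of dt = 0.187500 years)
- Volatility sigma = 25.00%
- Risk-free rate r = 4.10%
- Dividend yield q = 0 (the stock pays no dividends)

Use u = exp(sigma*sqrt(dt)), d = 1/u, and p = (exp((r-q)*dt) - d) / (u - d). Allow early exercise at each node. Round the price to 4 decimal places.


dt = T/N = 0.187500
u = exp(sigma*sqrt(dt)) = 1.114330; d = 1/u = 0.897400
p = (exp((r-q)*dt) - d) / (u - d) = 0.508537
Discount per step: exp(-r*dt) = 0.992342
Stock lattice S(k, i) with i counting down-moves:
  k=0: S(0,0) = 0.9100
  k=1: S(1,0) = 1.0140; S(1,1) = 0.8166
  k=2: S(2,0) = 1.1300; S(2,1) = 0.9100; S(2,2) = 0.7328
  k=3: S(3,0) = 1.2592; S(3,1) = 1.0140; S(3,2) = 0.8166; S(3,3) = 0.6577
  k=4: S(4,0) = 1.4031; S(4,1) = 1.1300; S(4,2) = 0.9100; S(4,3) = 0.7328; S(4,4) = 0.5902
Terminal payoffs V(N, i) = max(S_T - K, 0):
  V(4,0) = 0.483125; V(4,1) = 0.209975; V(4,2) = 0.000000; V(4,3) = 0.000000; V(4,4) = 0.000000
Backward induction: V(k, i) = exp(-r*dt) * [p * V(k+1, i) + (1-p) * V(k+1, i+1)]; then take max(V_cont, immediate exercise) for American.
  V(3,0) = exp(-r*dt) * [p*0.483125 + (1-p)*0.209975] = 0.346210; exercise = 0.339165; V(3,0) = max -> 0.346210
  V(3,1) = exp(-r*dt) * [p*0.209975 + (1-p)*0.000000] = 0.105963; exercise = 0.094040; V(3,1) = max -> 0.105963
  V(3,2) = exp(-r*dt) * [p*0.000000 + (1-p)*0.000000] = 0.000000; exercise = 0.000000; V(3,2) = max -> 0.000000
  V(3,3) = exp(-r*dt) * [p*0.000000 + (1-p)*0.000000] = 0.000000; exercise = 0.000000; V(3,3) = max -> 0.000000
  V(2,0) = exp(-r*dt) * [p*0.346210 + (1-p)*0.105963] = 0.226391; exercise = 0.209975; V(2,0) = max -> 0.226391
  V(2,1) = exp(-r*dt) * [p*0.105963 + (1-p)*0.000000] = 0.053473; exercise = 0.000000; V(2,1) = max -> 0.053473
  V(2,2) = exp(-r*dt) * [p*0.000000 + (1-p)*0.000000] = 0.000000; exercise = 0.000000; V(2,2) = max -> 0.000000
  V(1,0) = exp(-r*dt) * [p*0.226391 + (1-p)*0.053473] = 0.140325; exercise = 0.094040; V(1,0) = max -> 0.140325
  V(1,1) = exp(-r*dt) * [p*0.053473 + (1-p)*0.000000] = 0.026985; exercise = 0.000000; V(1,1) = max -> 0.026985
  V(0,0) = exp(-r*dt) * [p*0.140325 + (1-p)*0.026985] = 0.083975; exercise = 0.000000; V(0,0) = max -> 0.083975

Answer: Price = V(0,0) = 0.0840


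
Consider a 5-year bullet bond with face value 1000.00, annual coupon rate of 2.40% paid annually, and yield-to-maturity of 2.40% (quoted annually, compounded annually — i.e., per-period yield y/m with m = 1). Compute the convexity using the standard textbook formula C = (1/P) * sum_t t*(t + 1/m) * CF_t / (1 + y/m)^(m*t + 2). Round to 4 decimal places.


Coupon per period c = face * coupon_rate / m = 24.000000
Periods per year m = 1; per-period yield y/m = 0.024000
Number of cashflows N = 5
Cashflows (t years, CF_t, discount factor 1/(1+y/m)^(m*t), PV):
  t = 1.0000: CF_t = 24.000000, DF = 0.976562, PV = 23.437500
  t = 2.0000: CF_t = 24.000000, DF = 0.953674, PV = 22.888184
  t = 3.0000: CF_t = 24.000000, DF = 0.931323, PV = 22.351742
  t = 4.0000: CF_t = 24.000000, DF = 0.909495, PV = 21.827873
  t = 5.0000: CF_t = 1024.000000, DF = 0.888178, PV = 909.494702
Price P = sum_t PV_t = 1000.000000
Convexity numerator sum_t t*(t + 1/m) * CF_t / (1+y/m)^(m*t + 2):
  t = 1.0000: term = 44.703484
  t = 2.0000: term = 130.967237
  t = 3.0000: term = 255.795385
  t = 4.0000: term = 416.333634
  t = 5.0000: term = 26020.852140
Convexity = (1/P) * sum = 26868.651879 / 1000.000000 = 26.868652

Answer: Convexity = 26.8687


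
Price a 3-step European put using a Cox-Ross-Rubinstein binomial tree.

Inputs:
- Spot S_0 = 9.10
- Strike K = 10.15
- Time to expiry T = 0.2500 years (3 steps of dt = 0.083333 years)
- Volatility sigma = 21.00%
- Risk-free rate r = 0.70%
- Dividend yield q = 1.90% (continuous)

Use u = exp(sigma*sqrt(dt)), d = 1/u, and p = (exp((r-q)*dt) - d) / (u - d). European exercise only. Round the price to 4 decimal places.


Answer: Price = V(0,0) = 1.1581

Derivation:
dt = T/N = 0.083333
u = exp(sigma*sqrt(dt)) = 1.062497; d = 1/u = 0.941179
p = (exp((r-q)*dt) - d) / (u - d) = 0.476611
Discount per step: exp(-r*dt) = 0.999417
Stock lattice S(k, i) with i counting down-moves:
  k=0: S(0,0) = 9.1000
  k=1: S(1,0) = 9.6687; S(1,1) = 8.5647
  k=2: S(2,0) = 10.2730; S(2,1) = 9.1000; S(2,2) = 8.0609
  k=3: S(3,0) = 10.9150; S(3,1) = 9.6687; S(3,2) = 8.5647; S(3,3) = 7.5868
Terminal payoffs V(N, i) = max(K - S_T, 0):
  V(3,0) = 0.000000; V(3,1) = 0.481277; V(3,2) = 1.585270; V(3,3) = 2.563206
Backward induction: V(k, i) = exp(-r*dt) * [p * V(k+1, i) + (1-p) * V(k+1, i+1)].
  V(2,0) = exp(-r*dt) * [p*0.000000 + (1-p)*0.481277] = 0.251749
  V(2,1) = exp(-r*dt) * [p*0.481277 + (1-p)*1.585270] = 1.058478
  V(2,2) = exp(-r*dt) * [p*1.585270 + (1-p)*2.563206] = 2.095888
  V(1,0) = exp(-r*dt) * [p*0.251749 + (1-p)*1.058478] = 0.673589
  V(1,1) = exp(-r*dt) * [p*1.058478 + (1-p)*2.095888] = 1.600514
  V(0,0) = exp(-r*dt) * [p*0.673589 + (1-p)*1.600514] = 1.158056


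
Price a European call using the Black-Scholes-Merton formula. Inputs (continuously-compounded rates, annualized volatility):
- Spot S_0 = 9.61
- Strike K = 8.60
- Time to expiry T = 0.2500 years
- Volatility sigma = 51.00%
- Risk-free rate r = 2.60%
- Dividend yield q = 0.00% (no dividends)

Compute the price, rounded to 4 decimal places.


Answer: Price = 1.5493

Derivation:
d1 = (ln(S/K) + (r - q + 0.5*sigma^2) * T) / (sigma * sqrt(T)) = 0.58844910
d2 = d1 - sigma * sqrt(T) = 0.33344910
exp(-rT) = 0.99352108; exp(-qT) = 1.00000000
C = S_0 * exp(-qT) * N(d1) - K * exp(-rT) * N(d2)
N(d1) = 0.72188455; N(d2) = 0.63060235
C = 9.6100 * 1.00000000 * 0.72188455 - 8.6000 * 0.99352108 * 0.63060235 = 1.5493


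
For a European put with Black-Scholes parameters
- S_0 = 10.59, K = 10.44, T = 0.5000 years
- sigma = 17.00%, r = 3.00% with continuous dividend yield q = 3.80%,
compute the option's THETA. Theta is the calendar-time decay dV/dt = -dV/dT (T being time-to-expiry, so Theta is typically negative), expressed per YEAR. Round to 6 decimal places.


d1 = 0.1455024202; d2 = 0.0252942674
phi(d1) = 0.3947415586; exp(-qT) = 0.9811793622; exp(-rT) = 0.9851119396
Theta = -S*exp(-qT)*phi(d1)*sigma/(2*sqrt(T)) + r*K*exp(-rT)*N(-d2) - q*S*exp(-qT)*N(-d1)
N(-d1) = 0.4421571025; N(-d2) = 0.4899101232; sqrt(T) = 0.7071067812
Term 1 = -10.5900 * 0.9811793622 * 0.3947415586 * 0.1700 / (2 * 0.7071067812) = -0.4930502008
Term 2 = 0.0300 * 10.4400 * 0.9851119396 * 0.4899101232 = 0.1511554288
Term 3 = -0.0380 * 10.5900 * 0.9811793622 * 0.4421571025 = -0.1745840513
Theta = -0.4930502008 + (0.1511554288) + (-0.1745840513) = -0.516479

Answer: Theta = -0.516479


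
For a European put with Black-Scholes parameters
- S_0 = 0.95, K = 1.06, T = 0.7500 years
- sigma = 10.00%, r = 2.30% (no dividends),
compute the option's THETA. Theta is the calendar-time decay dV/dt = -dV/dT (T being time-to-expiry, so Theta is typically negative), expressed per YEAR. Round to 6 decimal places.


d1 = -1.0226282292; d2 = -1.1092307696
phi(d1) = 0.2364962847; exp(-qT) = 1.0000000000; exp(-rT) = 0.9828979294
Theta = -S*exp(-qT)*phi(d1)*sigma/(2*sqrt(T)) + r*K*exp(-rT)*N(-d2) - q*S*exp(-qT)*N(-d1)
N(-d1) = 0.8467581714; N(-d2) = 0.8663346790; sqrt(T) = 0.8660254038
Term 1 = -0.9500 * 1.0000000000 * 0.2364962847 * 0.1000 / (2 * 0.8660254038) = -0.0129714134
Term 2 = 0.0230 * 1.0600 * 0.9828979294 * 0.8663346790 = 0.0207600225
Term 3 = 0 (no dividend yield, q = 0)
Theta = -0.0129714134 + (0.0207600225) + (0.0000000000) = 0.007789

Answer: Theta = 0.007789


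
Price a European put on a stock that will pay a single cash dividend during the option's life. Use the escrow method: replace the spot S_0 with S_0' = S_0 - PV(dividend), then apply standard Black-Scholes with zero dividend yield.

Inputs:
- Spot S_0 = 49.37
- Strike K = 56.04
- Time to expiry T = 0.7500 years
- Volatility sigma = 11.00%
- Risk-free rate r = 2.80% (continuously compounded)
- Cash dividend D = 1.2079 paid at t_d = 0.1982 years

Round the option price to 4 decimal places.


Answer: Price = 6.8990

Derivation:
PV(D) = D * exp(-r * t_d) = 1.2079 * 0.99446577 = 1.20121520
S_0' = S_0 - PV(D) = 49.3700 - 1.20121520 = 48.16878480
d1 = (ln(S_0'/K) + (r + sigma^2/2)*T) / (sigma*sqrt(T)) = -1.32073628
d2 = d1 - sigma*sqrt(T) = -1.41599907
exp(-rT) = 0.97921896
N(-d1) = 0.90670534; N(-d2) = 0.92161211
P = K * exp(-rT) * N(-d2) - S_0' * N(-d1) = 56.0400 * 0.97921896 * 0.92161211 - 48.16878480 * 0.90670534 = 6.8990


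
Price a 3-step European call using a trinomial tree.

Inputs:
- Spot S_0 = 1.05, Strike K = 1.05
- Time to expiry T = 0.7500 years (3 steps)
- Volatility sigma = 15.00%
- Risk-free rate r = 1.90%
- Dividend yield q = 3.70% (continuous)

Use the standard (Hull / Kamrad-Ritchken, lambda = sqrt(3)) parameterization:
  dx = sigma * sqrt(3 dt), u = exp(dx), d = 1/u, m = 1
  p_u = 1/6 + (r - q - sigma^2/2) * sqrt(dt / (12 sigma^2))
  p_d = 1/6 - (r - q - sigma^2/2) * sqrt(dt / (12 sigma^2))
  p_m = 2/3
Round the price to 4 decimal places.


dt = T/N = 0.250000; dx = sigma*sqrt(3*dt) = 0.129904
u = exp(dx) = 1.138719; d = 1/u = 0.878180
p_u = 0.138521, p_m = 0.666667, p_d = 0.194812
Discount per step: exp(-r*dt) = 0.995261
Stock lattice S(k, j) with j the centered position index:
  k=0: S(0,+0) = 1.0500
  k=1: S(1,-1) = 0.9221; S(1,+0) = 1.0500; S(1,+1) = 1.1957
  k=2: S(2,-2) = 0.8098; S(2,-1) = 0.9221; S(2,+0) = 1.0500; S(2,+1) = 1.1957; S(2,+2) = 1.3615
  k=3: S(3,-3) = 0.7111; S(3,-2) = 0.8098; S(3,-1) = 0.9221; S(3,+0) = 1.0500; S(3,+1) = 1.1957; S(3,+2) = 1.3615; S(3,+3) = 1.5504
Terminal payoffs V(N, j) = max(S_T - K, 0):
  V(3,-3) = 0.000000; V(3,-2) = 0.000000; V(3,-1) = 0.000000; V(3,+0) = 0.000000; V(3,+1) = 0.145655; V(3,+2) = 0.311515; V(3,+3) = 0.500382
Backward induction: V(k, j) = exp(-r*dt) * [p_u * V(k+1, j+1) + p_m * V(k+1, j) + p_d * V(k+1, j-1)]
  V(2,-2) = exp(-r*dt) * [p_u*0.000000 + p_m*0.000000 + p_d*0.000000] = 0.000000
  V(2,-1) = exp(-r*dt) * [p_u*0.000000 + p_m*0.000000 + p_d*0.000000] = 0.000000
  V(2,+0) = exp(-r*dt) * [p_u*0.145655 + p_m*0.000000 + p_d*0.000000] = 0.020081
  V(2,+1) = exp(-r*dt) * [p_u*0.311515 + p_m*0.145655 + p_d*0.000000] = 0.139590
  V(2,+2) = exp(-r*dt) * [p_u*0.500382 + p_m*0.311515 + p_d*0.145655] = 0.303918
  V(1,-1) = exp(-r*dt) * [p_u*0.020081 + p_m*0.000000 + p_d*0.000000] = 0.002768
  V(1,+0) = exp(-r*dt) * [p_u*0.139590 + p_m*0.020081 + p_d*0.000000] = 0.032568
  V(1,+1) = exp(-r*dt) * [p_u*0.303918 + p_m*0.139590 + p_d*0.020081] = 0.138412
  V(0,+0) = exp(-r*dt) * [p_u*0.138412 + p_m*0.032568 + p_d*0.002768] = 0.041228

Answer: Price = V(0,0) = 0.0412


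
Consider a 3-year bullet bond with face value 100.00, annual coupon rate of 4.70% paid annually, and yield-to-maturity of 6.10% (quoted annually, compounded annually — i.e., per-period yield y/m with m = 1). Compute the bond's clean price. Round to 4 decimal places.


Coupon per period c = face * coupon_rate / m = 4.700000
Periods per year m = 1; per-period yield y/m = 0.061000
Number of cashflows N = 3
Cashflows (t years, CF_t, discount factor 1/(1+y/m)^(m*t), PV):
  t = 1.0000: CF_t = 4.700000, DF = 0.942507, PV = 4.429783
  t = 2.0000: CF_t = 4.700000, DF = 0.888320, PV = 4.175102
  t = 3.0000: CF_t = 104.700000, DF = 0.837247, PV = 87.659811
Price P = sum_t PV_t = 96.264696

Answer: Price = 96.2647


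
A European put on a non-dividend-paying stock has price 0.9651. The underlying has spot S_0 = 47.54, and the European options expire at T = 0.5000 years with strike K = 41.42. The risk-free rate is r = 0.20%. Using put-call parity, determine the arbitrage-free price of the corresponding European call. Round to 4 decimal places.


Answer: Call price = 7.1265

Derivation:
Put-call parity: C - P = S_0 * exp(-qT) - K * exp(-rT).
S_0 * exp(-qT) = 47.5400 * 1.00000000 = 47.54000000
K * exp(-rT) = 41.4200 * 0.99900050 = 41.37860070
C = P + S*exp(-qT) - K*exp(-rT)
C = 0.9651 + 47.54000000 - 41.37860070 = 7.1265


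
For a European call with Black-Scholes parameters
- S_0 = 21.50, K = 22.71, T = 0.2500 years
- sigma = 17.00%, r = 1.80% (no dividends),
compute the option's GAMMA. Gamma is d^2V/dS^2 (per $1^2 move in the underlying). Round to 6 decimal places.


d1 = -0.5487049528; d2 = -0.6337049528
phi(d1) = 0.3431879249; exp(-qT) = 1.0000000000; exp(-rT) = 0.9955101098
Gamma = exp(-qT) * phi(d1) / (S * sigma * sqrt(T)) = 1.0000000000 * 0.3431879249 / (21.5000 * 0.1700 * 0.5000000000) = 0.187791

Answer: Gamma = 0.187791


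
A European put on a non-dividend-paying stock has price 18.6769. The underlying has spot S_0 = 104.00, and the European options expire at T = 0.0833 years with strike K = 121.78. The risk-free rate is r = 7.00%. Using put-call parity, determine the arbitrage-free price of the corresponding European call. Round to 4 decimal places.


Answer: Call price = 1.6049

Derivation:
Put-call parity: C - P = S_0 * exp(-qT) - K * exp(-rT).
S_0 * exp(-qT) = 104.0000 * 1.00000000 = 104.00000000
K * exp(-rT) = 121.7800 * 0.99418597 = 121.07196710
C = P + S*exp(-qT) - K*exp(-rT)
C = 18.6769 + 104.00000000 - 121.07196710 = 1.6049


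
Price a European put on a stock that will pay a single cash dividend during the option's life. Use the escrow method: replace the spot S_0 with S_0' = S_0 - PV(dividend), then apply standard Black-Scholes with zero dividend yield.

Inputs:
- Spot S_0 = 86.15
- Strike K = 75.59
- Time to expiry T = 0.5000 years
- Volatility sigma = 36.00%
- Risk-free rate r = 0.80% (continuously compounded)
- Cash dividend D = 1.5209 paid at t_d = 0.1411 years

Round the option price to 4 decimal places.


PV(D) = D * exp(-r * t_d) = 1.5209 * 0.99887184 = 1.51918418
S_0' = S_0 - PV(D) = 86.1500 - 1.51918418 = 84.63081582
d1 = (ln(S_0'/K) + (r + sigma^2/2)*T) / (sigma*sqrt(T)) = 0.58679828
d2 = d1 - sigma*sqrt(T) = 0.33223983
exp(-rT) = 0.99600799
N(-d1) = 0.27866960; N(-d2) = 0.36985408
P = K * exp(-rT) * N(-d2) - S_0' * N(-d1) = 75.5900 * 0.99600799 * 0.36985408 - 84.63081582 * 0.27866960 = 4.2616

Answer: Price = 4.2616


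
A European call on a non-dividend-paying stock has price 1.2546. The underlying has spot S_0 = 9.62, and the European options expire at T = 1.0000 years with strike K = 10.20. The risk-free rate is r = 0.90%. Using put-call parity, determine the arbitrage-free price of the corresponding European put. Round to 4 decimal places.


Put-call parity: C - P = S_0 * exp(-qT) - K * exp(-rT).
S_0 * exp(-qT) = 9.6200 * 1.00000000 = 9.62000000
K * exp(-rT) = 10.2000 * 0.99104038 = 10.10861186
P = C - S*exp(-qT) + K*exp(-rT)
P = 1.2546 - 9.62000000 + 10.10861186 = 1.7432

Answer: Put price = 1.7432


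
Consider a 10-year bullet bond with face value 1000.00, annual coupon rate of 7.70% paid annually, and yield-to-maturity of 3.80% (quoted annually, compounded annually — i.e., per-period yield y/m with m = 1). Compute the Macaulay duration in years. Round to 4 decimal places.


Answer: Macaulay duration = 7.7020 years

Derivation:
Coupon per period c = face * coupon_rate / m = 77.000000
Periods per year m = 1; per-period yield y/m = 0.038000
Number of cashflows N = 10
Cashflows (t years, CF_t, discount factor 1/(1+y/m)^(m*t), PV):
  t = 1.0000: CF_t = 77.000000, DF = 0.963391, PV = 74.181118
  t = 2.0000: CF_t = 77.000000, DF = 0.928122, PV = 71.465431
  t = 3.0000: CF_t = 77.000000, DF = 0.894145, PV = 68.849163
  t = 4.0000: CF_t = 77.000000, DF = 0.861411, PV = 66.328673
  t = 5.0000: CF_t = 77.000000, DF = 0.829876, PV = 63.900456
  t = 6.0000: CF_t = 77.000000, DF = 0.799495, PV = 61.561133
  t = 7.0000: CF_t = 77.000000, DF = 0.770227, PV = 59.307450
  t = 8.0000: CF_t = 77.000000, DF = 0.742030, PV = 57.136272
  t = 9.0000: CF_t = 77.000000, DF = 0.714865, PV = 55.044578
  t = 10.0000: CF_t = 1077.000000, DF = 0.688694, PV = 741.723721
Price P = sum_t PV_t = 1319.497994
Macaulay numerator sum_t t * PV_t:
  t * PV_t at t = 1.0000: 74.181118
  t * PV_t at t = 2.0000: 142.930862
  t * PV_t at t = 3.0000: 206.547489
  t * PV_t at t = 4.0000: 265.314693
  t * PV_t at t = 5.0000: 319.502280
  t * PV_t at t = 6.0000: 369.366798
  t * PV_t at t = 7.0000: 415.152149
  t * PV_t at t = 8.0000: 457.090173
  t * PV_t at t = 9.0000: 495.401199
  t * PV_t at t = 10.0000: 7417.237207
Macaulay duration D = (sum_t t * PV_t) / P = 10162.723967 / 1319.497994 = 7.701962


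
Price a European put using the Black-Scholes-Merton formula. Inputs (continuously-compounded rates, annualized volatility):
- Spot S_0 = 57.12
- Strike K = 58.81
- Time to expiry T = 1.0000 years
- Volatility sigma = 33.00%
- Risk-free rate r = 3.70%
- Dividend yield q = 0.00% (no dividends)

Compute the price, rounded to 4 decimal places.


Answer: Price = 7.2357

Derivation:
d1 = (ln(S/K) + (r - q + 0.5*sigma^2) * T) / (sigma * sqrt(T)) = 0.18876488
d2 = d1 - sigma * sqrt(T) = -0.14123512
exp(-rT) = 0.96367614; exp(-qT) = 1.00000000
P = K * exp(-rT) * N(-d2) - S_0 * exp(-qT) * N(-d1)
N(-d1) = 0.42513855; N(-d2) = 0.55615790
P = 58.8100 * 0.96367614 * 0.55615790 - 57.1200 * 1.00000000 * 0.42513855 = 7.2357


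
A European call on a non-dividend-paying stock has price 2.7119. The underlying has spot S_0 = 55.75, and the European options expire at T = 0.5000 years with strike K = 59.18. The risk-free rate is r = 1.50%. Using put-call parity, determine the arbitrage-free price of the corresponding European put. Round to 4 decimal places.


Put-call parity: C - P = S_0 * exp(-qT) - K * exp(-rT).
S_0 * exp(-qT) = 55.7500 * 1.00000000 = 55.75000000
K * exp(-rT) = 59.1800 * 0.99252805 = 58.73781028
P = C - S*exp(-qT) + K*exp(-rT)
P = 2.7119 - 55.75000000 + 58.73781028 = 5.6997

Answer: Put price = 5.6997


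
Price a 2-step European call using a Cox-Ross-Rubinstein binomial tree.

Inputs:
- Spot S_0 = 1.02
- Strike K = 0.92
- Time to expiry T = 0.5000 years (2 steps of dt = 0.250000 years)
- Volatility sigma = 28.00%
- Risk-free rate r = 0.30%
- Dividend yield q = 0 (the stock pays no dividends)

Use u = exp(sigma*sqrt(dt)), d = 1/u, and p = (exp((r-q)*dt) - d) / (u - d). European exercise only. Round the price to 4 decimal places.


Answer: Price = V(0,0) = 0.1436

Derivation:
dt = T/N = 0.250000
u = exp(sigma*sqrt(dt)) = 1.150274; d = 1/u = 0.869358
p = (exp((r-q)*dt) - d) / (u - d) = 0.467728
Discount per step: exp(-r*dt) = 0.999250
Stock lattice S(k, i) with i counting down-moves:
  k=0: S(0,0) = 1.0200
  k=1: S(1,0) = 1.1733; S(1,1) = 0.8867
  k=2: S(2,0) = 1.3496; S(2,1) = 1.0200; S(2,2) = 0.7709
Terminal payoffs V(N, i) = max(S_T - K, 0):
  V(2,0) = 0.429592; V(2,1) = 0.100000; V(2,2) = 0.000000
Backward induction: V(k, i) = exp(-r*dt) * [p * V(k+1, i) + (1-p) * V(k+1, i+1)].
  V(1,0) = exp(-r*dt) * [p*0.429592 + (1-p)*0.100000] = 0.253969
  V(1,1) = exp(-r*dt) * [p*0.100000 + (1-p)*0.000000] = 0.046738
  V(0,0) = exp(-r*dt) * [p*0.253969 + (1-p)*0.046738] = 0.143558


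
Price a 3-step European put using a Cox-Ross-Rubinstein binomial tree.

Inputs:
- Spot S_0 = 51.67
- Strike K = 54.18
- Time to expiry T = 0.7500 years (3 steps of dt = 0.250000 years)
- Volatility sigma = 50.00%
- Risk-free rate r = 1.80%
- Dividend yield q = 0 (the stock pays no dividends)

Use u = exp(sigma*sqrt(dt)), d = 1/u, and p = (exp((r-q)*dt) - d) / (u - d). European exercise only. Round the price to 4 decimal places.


Answer: Price = V(0,0) = 10.6158

Derivation:
dt = T/N = 0.250000
u = exp(sigma*sqrt(dt)) = 1.284025; d = 1/u = 0.778801
p = (exp((r-q)*dt) - d) / (u - d) = 0.446750
Discount per step: exp(-r*dt) = 0.995510
Stock lattice S(k, i) with i counting down-moves:
  k=0: S(0,0) = 51.6700
  k=1: S(1,0) = 66.3456; S(1,1) = 40.2406
  k=2: S(2,0) = 85.1894; S(2,1) = 51.6700; S(2,2) = 31.3394
  k=3: S(3,0) = 109.3854; S(3,1) = 66.3456; S(3,2) = 40.2406; S(3,3) = 24.4072
Terminal payoffs V(N, i) = max(K - S_T, 0):
  V(3,0) = 0.000000; V(3,1) = 0.000000; V(3,2) = 13.939364; V(3,3) = 29.772820
Backward induction: V(k, i) = exp(-r*dt) * [p * V(k+1, i) + (1-p) * V(k+1, i+1)].
  V(2,0) = exp(-r*dt) * [p*0.000000 + (1-p)*0.000000] = 0.000000
  V(2,1) = exp(-r*dt) * [p*0.000000 + (1-p)*13.939364] = 7.677320
  V(2,2) = exp(-r*dt) * [p*13.939364 + (1-p)*29.772820] = 22.597299
  V(1,0) = exp(-r*dt) * [p*0.000000 + (1-p)*7.677320] = 4.228403
  V(1,1) = exp(-r*dt) * [p*7.677320 + (1-p)*22.597299] = 15.860259
  V(0,0) = exp(-r*dt) * [p*4.228403 + (1-p)*15.860259] = 10.615842


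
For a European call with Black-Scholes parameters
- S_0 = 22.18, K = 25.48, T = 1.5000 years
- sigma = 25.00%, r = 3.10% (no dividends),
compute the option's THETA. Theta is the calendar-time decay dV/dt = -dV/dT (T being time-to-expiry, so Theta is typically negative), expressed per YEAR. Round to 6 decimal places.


d1 = -0.1480401342; d2 = -0.4542263521
phi(d1) = 0.3945945591; exp(-qT) = 1.0000000000; exp(-rT) = 0.9545645606
Theta = -S*exp(-qT)*phi(d1)*sigma/(2*sqrt(T)) - r*K*exp(-rT)*N(d2) + q*S*exp(-qT)*N(d1)
N(d1) = 0.4411555473; N(d2) = 0.3248329590; sqrt(T) = 1.2247448714
Term 1 = -22.1800 * 1.0000000000 * 0.3945945591 * 0.2500 / (2 * 1.2247448714) = -0.8932582129
Term 2 = -0.0310 * 25.4800 * 0.9545645606 * 0.3248329590 = -0.2449212754
Term 3 = 0 (no dividend yield, q = 0)
Theta = -0.8932582129 + (-0.2449212754) + (0.0000000000) = -1.138179

Answer: Theta = -1.138179


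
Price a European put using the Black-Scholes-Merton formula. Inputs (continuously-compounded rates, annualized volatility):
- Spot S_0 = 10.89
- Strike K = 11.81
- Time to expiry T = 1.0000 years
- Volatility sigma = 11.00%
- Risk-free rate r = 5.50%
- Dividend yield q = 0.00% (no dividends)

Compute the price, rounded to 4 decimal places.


Answer: Price = 0.6415

Derivation:
d1 = (ln(S/K) + (r - q + 0.5*sigma^2) * T) / (sigma * sqrt(T)) = -0.18228812
d2 = d1 - sigma * sqrt(T) = -0.29228812
exp(-rT) = 0.94648515; exp(-qT) = 1.00000000
P = K * exp(-rT) * N(-d2) - S_0 * exp(-qT) * N(-d1)
N(-d1) = 0.57232169; N(-d2) = 0.61496683
P = 11.8100 * 0.94648515 * 0.61496683 - 10.8900 * 1.00000000 * 0.57232169 = 0.6415


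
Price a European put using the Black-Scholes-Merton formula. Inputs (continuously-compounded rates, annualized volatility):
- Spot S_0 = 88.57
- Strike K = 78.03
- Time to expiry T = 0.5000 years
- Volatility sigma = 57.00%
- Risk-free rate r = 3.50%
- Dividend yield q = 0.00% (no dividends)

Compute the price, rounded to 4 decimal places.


Answer: Price = 8.0717

Derivation:
d1 = (ln(S/K) + (r - q + 0.5*sigma^2) * T) / (sigma * sqrt(T)) = 0.55929624
d2 = d1 - sigma * sqrt(T) = 0.15624537
exp(-rT) = 0.98265224; exp(-qT) = 1.00000000
P = K * exp(-rT) * N(-d2) - S_0 * exp(-qT) * N(-d1)
N(-d1) = 0.28797978; N(-d2) = 0.43791981
P = 78.0300 * 0.98265224 * 0.43791981 - 88.5700 * 1.00000000 * 0.28797978 = 8.0717


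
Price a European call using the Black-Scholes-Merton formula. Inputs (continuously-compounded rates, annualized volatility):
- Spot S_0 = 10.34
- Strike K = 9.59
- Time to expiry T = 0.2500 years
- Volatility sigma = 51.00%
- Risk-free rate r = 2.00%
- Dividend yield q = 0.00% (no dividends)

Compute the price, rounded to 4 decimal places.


d1 = (ln(S/K) + (r - q + 0.5*sigma^2) * T) / (sigma * sqrt(T)) = 0.44239796
d2 = d1 - sigma * sqrt(T) = 0.18739796
exp(-rT) = 0.99501248; exp(-qT) = 1.00000000
C = S_0 * exp(-qT) * N(d1) - K * exp(-rT) * N(d2)
N(d1) = 0.67089937; N(d2) = 0.57432569
C = 10.3400 * 1.00000000 * 0.67089937 - 9.5900 * 0.99501248 * 0.57432569 = 1.4568

Answer: Price = 1.4568


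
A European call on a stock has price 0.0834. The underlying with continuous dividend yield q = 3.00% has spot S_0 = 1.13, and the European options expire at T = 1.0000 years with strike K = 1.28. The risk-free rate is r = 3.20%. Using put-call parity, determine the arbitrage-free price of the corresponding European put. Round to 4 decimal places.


Put-call parity: C - P = S_0 * exp(-qT) - K * exp(-rT).
S_0 * exp(-qT) = 1.1300 * 0.97044553 = 1.09660345
K * exp(-rT) = 1.2800 * 0.96850658 = 1.23968843
P = C - S*exp(-qT) + K*exp(-rT)
P = 0.0834 - 1.09660345 + 1.23968843 = 0.2265

Answer: Put price = 0.2265


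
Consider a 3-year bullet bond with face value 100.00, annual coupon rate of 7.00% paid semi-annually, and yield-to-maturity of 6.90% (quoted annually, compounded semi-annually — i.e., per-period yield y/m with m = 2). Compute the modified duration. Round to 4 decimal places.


Answer: Modified duration = 2.6659

Derivation:
Coupon per period c = face * coupon_rate / m = 3.500000
Periods per year m = 2; per-period yield y/m = 0.034500
Number of cashflows N = 6
Cashflows (t years, CF_t, discount factor 1/(1+y/m)^(m*t), PV):
  t = 0.5000: CF_t = 3.500000, DF = 0.966651, PV = 3.383277
  t = 1.0000: CF_t = 3.500000, DF = 0.934413, PV = 3.270447
  t = 1.5000: CF_t = 3.500000, DF = 0.903251, PV = 3.161379
  t = 2.0000: CF_t = 3.500000, DF = 0.873128, PV = 3.055949
  t = 2.5000: CF_t = 3.500000, DF = 0.844010, PV = 2.954035
  t = 3.0000: CF_t = 103.500000, DF = 0.815863, PV = 84.441780
Price P = sum_t PV_t = 100.266866
First compute Macaulay numerator sum_t t * PV_t:
  t * PV_t at t = 0.5000: 1.691638
  t * PV_t at t = 1.0000: 3.270447
  t * PV_t at t = 1.5000: 4.742068
  t * PV_t at t = 2.0000: 6.111897
  t * PV_t at t = 2.5000: 7.385086
  t * PV_t at t = 3.0000: 253.325340
Macaulay duration D = 276.526477 / 100.266866 = 2.757905
Modified duration = D / (1 + y/m) = 2.757905 / (1 + 0.034500) = 2.665930
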